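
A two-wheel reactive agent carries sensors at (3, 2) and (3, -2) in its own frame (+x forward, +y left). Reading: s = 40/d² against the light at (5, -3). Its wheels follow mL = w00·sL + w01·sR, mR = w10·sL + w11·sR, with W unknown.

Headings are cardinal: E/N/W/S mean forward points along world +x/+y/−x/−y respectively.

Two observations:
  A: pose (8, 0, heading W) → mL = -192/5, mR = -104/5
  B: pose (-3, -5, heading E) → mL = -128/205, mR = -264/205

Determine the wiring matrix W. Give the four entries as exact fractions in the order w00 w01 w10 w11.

-1 1 -1/2 -1/2

obs A: pose=(8,0,W) → sL=40, sR=8/5, mL=-192/5, mR=-104/5
obs B: pose=(-3,-5,E) → sL=8/5, sR=40/41, mL=-128/205, mR=-264/205
sensor matrix S = [[40, 8/5], [8/5, 40/41]]; det S = 37376/1025
solve [mL_A; mL_B] = S·[w00; w01] and [mR_A; mR_B] = S·[w10; w11]:
  w00 = -1, w01 = 1, w10 = -1/2, w11 = -1/2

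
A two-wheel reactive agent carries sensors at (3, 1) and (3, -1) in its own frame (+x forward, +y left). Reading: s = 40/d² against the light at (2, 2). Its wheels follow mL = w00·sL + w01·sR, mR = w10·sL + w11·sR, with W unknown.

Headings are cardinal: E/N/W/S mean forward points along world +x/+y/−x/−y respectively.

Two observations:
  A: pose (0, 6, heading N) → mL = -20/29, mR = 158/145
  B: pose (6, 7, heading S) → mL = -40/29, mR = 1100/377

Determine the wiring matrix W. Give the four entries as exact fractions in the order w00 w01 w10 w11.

-1 0 1 1/2

obs A: pose=(0,6,N) → sL=20/29, sR=4/5, mL=-20/29, mR=158/145
obs B: pose=(6,7,S) → sL=40/29, sR=40/13, mL=-40/29, mR=1100/377
sensor matrix S = [[20/29, 4/5], [40/29, 40/13]]; det S = 384/377
solve [mL_A; mL_B] = S·[w00; w01] and [mR_A; mR_B] = S·[w10; w11]:
  w00 = -1, w01 = 0, w10 = 1, w11 = 1/2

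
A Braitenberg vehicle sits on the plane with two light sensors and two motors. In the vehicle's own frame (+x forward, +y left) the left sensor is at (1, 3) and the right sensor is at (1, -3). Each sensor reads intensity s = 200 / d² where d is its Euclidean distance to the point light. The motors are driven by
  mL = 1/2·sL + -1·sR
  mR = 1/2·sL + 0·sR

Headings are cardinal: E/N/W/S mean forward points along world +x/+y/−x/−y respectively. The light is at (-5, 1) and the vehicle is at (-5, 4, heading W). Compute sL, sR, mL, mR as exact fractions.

200 200/37 3500/37 100

left sensor world pos  = (-6, 1); dL² = 1
right sensor world pos = (-6, 7); dR² = 37
sL = 200/1 = 200
sR = 200/37 = 200/37
mL = 1/2·sL + -1·sR = 3500/37
mR = 1/2·sL + 0·sR = 100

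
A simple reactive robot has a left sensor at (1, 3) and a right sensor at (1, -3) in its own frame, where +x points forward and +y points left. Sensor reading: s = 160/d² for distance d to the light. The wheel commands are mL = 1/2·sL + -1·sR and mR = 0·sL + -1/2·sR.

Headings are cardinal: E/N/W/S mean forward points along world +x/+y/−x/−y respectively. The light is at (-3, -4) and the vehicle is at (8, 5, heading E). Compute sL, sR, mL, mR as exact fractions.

left sensor world pos  = (9, 8); dL² = 288
right sensor world pos = (9, 2); dR² = 180
sL = 160/288 = 5/9
sR = 160/180 = 8/9
mL = 1/2·sL + -1·sR = -11/18
mR = 0·sL + -1/2·sR = -4/9

5/9 8/9 -11/18 -4/9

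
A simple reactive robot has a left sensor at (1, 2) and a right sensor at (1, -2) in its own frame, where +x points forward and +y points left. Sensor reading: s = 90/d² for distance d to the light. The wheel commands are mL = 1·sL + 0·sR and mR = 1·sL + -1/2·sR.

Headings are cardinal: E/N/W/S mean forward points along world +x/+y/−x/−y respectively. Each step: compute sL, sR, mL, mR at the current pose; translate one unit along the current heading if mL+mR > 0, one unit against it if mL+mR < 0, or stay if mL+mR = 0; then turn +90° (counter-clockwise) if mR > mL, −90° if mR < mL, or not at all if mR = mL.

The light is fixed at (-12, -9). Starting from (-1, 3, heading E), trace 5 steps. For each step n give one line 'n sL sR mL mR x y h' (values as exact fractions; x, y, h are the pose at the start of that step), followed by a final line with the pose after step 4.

0 9/34 45/122 9/34 333/4148 -1 3 E
1 90/317 90/221 90/317 5625/70057 0 3 S
2 45/101 9/29 45/101 1701/5858 0 2 W
3 2/5 90/313 2/5 401/1565 -1 2 N
4 9/34 45/122 9/34 333/4148 -1 3 E
final 0 3 S

n=0: pose=(-1,3,E); sL=9/34, sR=45/122; mL=9/34, mR=333/4148; mL+mR=1431/4148 → advance +1; mR−mL=-45/244 → turn -1·90°
n=1: pose=(0,3,S); sL=90/317, sR=90/221; mL=90/317, mR=5625/70057; mL+mR=25515/70057 → advance +1; mR−mL=-45/221 → turn -1·90°
n=2: pose=(0,2,W); sL=45/101, sR=9/29; mL=45/101, mR=1701/5858; mL+mR=4311/5858 → advance +1; mR−mL=-9/58 → turn -1·90°
n=3: pose=(-1,2,N); sL=2/5, sR=90/313; mL=2/5, mR=401/1565; mL+mR=1027/1565 → advance +1; mR−mL=-45/313 → turn -1·90°
n=4: pose=(-1,3,E); sL=9/34, sR=45/122; mL=9/34, mR=333/4148; mL+mR=1431/4148 → advance +1; mR−mL=-45/244 → turn -1·90°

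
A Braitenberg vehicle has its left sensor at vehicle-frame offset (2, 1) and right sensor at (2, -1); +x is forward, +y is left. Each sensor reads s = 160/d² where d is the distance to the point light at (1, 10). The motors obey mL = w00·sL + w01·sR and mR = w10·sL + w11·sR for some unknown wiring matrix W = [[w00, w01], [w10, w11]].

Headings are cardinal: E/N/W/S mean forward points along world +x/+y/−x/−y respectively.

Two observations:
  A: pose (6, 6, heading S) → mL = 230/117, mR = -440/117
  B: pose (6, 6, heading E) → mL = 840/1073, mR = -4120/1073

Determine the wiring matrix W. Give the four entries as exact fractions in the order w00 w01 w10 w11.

-1/2 1 -1 -1/2

obs A: pose=(6,6,S) → sL=20/9, sR=40/13, mL=230/117, mR=-440/117
obs B: pose=(6,6,E) → sL=80/29, sR=80/37, mL=840/1073, mR=-4120/1073
sensor matrix S = [[20/9, 40/13], [80/29, 80/37]]; det S = -462400/125541
solve [mL_A; mL_B] = S·[w00; w01] and [mR_A; mR_B] = S·[w10; w11]:
  w00 = -1/2, w01 = 1, w10 = -1, w11 = -1/2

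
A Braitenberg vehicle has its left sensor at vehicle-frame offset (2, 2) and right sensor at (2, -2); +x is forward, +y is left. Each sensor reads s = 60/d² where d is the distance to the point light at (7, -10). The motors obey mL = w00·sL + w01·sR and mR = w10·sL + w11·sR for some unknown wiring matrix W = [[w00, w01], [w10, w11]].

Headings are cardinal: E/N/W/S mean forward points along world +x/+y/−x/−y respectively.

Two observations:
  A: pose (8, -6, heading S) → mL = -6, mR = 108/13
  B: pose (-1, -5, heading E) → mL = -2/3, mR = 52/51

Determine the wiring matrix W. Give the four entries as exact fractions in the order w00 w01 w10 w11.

0 -1/2 1/2 1/2

obs A: pose=(8,-6,S) → sL=60/13, sR=12, mL=-6, mR=108/13
obs B: pose=(-1,-5,E) → sL=12/17, sR=4/3, mL=-2/3, mR=52/51
sensor matrix S = [[60/13, 12], [12/17, 4/3]]; det S = -512/221
solve [mL_A; mL_B] = S·[w00; w01] and [mR_A; mR_B] = S·[w10; w11]:
  w00 = 0, w01 = -1/2, w10 = 1/2, w11 = 1/2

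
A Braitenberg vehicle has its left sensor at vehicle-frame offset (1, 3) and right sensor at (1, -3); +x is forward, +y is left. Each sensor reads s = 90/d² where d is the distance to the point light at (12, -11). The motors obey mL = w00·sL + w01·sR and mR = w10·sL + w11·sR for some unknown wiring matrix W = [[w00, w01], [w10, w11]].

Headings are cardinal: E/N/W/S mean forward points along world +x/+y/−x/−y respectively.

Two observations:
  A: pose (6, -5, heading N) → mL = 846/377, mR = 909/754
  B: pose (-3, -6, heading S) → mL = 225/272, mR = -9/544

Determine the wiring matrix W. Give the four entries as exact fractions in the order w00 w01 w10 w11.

obs A: pose=(6,-5,N) → sL=9/13, sR=45/29, mL=846/377, mR=909/754
obs B: pose=(-3,-6,S) → sL=9/16, sR=9/34, mL=225/272, mR=-9/544
sensor matrix S = [[9/13, 45/29], [9/16, 9/34]]; det S = -70713/102544
solve [mL_A; mL_B] = S·[w00; w01] and [mR_A; mR_B] = S·[w10; w11]:
  w00 = 1, w01 = 1, w10 = -1/2, w11 = 1

1 1 -1/2 1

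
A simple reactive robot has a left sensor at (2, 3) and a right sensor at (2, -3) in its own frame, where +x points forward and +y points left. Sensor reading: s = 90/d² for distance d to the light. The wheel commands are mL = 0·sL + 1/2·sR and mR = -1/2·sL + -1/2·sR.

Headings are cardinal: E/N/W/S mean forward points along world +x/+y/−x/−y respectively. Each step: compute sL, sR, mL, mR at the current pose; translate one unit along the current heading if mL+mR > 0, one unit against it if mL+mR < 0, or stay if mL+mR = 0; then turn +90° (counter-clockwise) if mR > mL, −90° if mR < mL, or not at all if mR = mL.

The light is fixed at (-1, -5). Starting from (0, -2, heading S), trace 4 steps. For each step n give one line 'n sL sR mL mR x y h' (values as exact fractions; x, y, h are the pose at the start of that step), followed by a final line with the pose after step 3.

n=0: pose=(0,-2,S); sL=90/17, sR=18; mL=9, mR=-198/17; mL+mR=-45/17 → advance -1; mR−mL=-351/17 → turn -1·90°
n=1: pose=(0,-1,W); sL=45, sR=9/5; mL=9/10, mR=-117/5; mL+mR=-45/2 → advance -1; mR−mL=-243/10 → turn -1·90°
n=2: pose=(1,-1,N); sL=90/37, sR=90/61; mL=45/61, mR=-4410/2257; mL+mR=-45/37 → advance -1; mR−mL=-6075/2257 → turn -1·90°
n=3: pose=(1,-2,E); sL=45/26, sR=45/8; mL=45/16, mR=-765/208; mL+mR=-45/52 → advance -1; mR−mL=-675/104 → turn -1·90°

0 90/17 18 9 -198/17 0 -2 S
1 45 9/5 9/10 -117/5 0 -1 W
2 90/37 90/61 45/61 -4410/2257 1 -1 N
3 45/26 45/8 45/16 -765/208 1 -2 E
final 0 -2 S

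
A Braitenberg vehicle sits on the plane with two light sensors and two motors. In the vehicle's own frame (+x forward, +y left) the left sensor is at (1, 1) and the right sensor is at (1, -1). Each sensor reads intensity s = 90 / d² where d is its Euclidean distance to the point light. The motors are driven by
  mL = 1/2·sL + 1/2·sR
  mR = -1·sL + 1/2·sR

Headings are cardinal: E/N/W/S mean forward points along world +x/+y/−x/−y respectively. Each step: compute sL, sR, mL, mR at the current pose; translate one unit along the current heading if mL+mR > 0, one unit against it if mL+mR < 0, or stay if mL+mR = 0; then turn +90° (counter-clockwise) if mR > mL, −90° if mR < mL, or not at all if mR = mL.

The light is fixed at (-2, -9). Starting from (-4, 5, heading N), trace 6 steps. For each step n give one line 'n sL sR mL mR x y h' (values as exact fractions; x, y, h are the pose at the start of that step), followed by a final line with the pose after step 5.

0 5/13 45/113 575/1469 -545/2938 -4 5 N
1 90/257 90/197 20430/50629 -6165/50629 -4 6 E
2 45/98 9/20 891/1960 -459/1960 -3 6 S
3 90/173 90/229 18090/39617 -12825/39617 -3 5 W
4 5/13 45/113 575/1469 -545/2938 -4 5 N
5 90/257 90/197 20430/50629 -6165/50629 -4 6 E
final -3 6 S

n=0: pose=(-4,5,N); sL=5/13, sR=45/113; mL=575/1469, mR=-545/2938; mL+mR=605/2938 → advance +1; mR−mL=-15/26 → turn -1·90°
n=1: pose=(-4,6,E); sL=90/257, sR=90/197; mL=20430/50629, mR=-6165/50629; mL+mR=14265/50629 → advance +1; mR−mL=-135/257 → turn -1·90°
n=2: pose=(-3,6,S); sL=45/98, sR=9/20; mL=891/1960, mR=-459/1960; mL+mR=54/245 → advance +1; mR−mL=-135/196 → turn -1·90°
n=3: pose=(-3,5,W); sL=90/173, sR=90/229; mL=18090/39617, mR=-12825/39617; mL+mR=5265/39617 → advance +1; mR−mL=-135/173 → turn -1·90°
n=4: pose=(-4,5,N); sL=5/13, sR=45/113; mL=575/1469, mR=-545/2938; mL+mR=605/2938 → advance +1; mR−mL=-15/26 → turn -1·90°
n=5: pose=(-4,6,E); sL=90/257, sR=90/197; mL=20430/50629, mR=-6165/50629; mL+mR=14265/50629 → advance +1; mR−mL=-135/257 → turn -1·90°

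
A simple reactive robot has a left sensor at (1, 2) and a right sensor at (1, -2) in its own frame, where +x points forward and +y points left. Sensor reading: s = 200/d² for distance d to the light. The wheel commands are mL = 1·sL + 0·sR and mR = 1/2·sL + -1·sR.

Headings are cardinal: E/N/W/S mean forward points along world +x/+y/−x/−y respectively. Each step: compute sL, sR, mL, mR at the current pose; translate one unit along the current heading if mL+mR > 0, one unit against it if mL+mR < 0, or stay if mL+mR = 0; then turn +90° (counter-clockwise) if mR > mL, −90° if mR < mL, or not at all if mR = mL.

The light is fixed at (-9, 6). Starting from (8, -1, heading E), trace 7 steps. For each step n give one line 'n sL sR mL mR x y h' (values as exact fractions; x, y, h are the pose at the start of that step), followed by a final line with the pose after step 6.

0 200/349 40/81 200/349 -5860/28269 8 -1 E
1 25/58 5/8 25/58 -95/232 9 -1 S
2 200/389 8/13 200/389 -1812/5057 9 -2 W
3 100/137 20/41 100/137 -690/5617 8 -2 N
4 200/349 40/81 200/349 -5860/28269 8 -1 E
5 25/58 5/8 25/58 -95/232 9 -1 S
6 200/389 8/13 200/389 -1812/5057 9 -2 W
final 8 -2 N

n=0: pose=(8,-1,E); sL=200/349, sR=40/81; mL=200/349, mR=-5860/28269; mL+mR=10340/28269 → advance +1; mR−mL=-22060/28269 → turn -1·90°
n=1: pose=(9,-1,S); sL=25/58, sR=5/8; mL=25/58, mR=-95/232; mL+mR=5/232 → advance +1; mR−mL=-195/232 → turn -1·90°
n=2: pose=(9,-2,W); sL=200/389, sR=8/13; mL=200/389, mR=-1812/5057; mL+mR=788/5057 → advance +1; mR−mL=-4412/5057 → turn -1·90°
n=3: pose=(8,-2,N); sL=100/137, sR=20/41; mL=100/137, mR=-690/5617; mL+mR=3410/5617 → advance +1; mR−mL=-4790/5617 → turn -1·90°
n=4: pose=(8,-1,E); sL=200/349, sR=40/81; mL=200/349, mR=-5860/28269; mL+mR=10340/28269 → advance +1; mR−mL=-22060/28269 → turn -1·90°
n=5: pose=(9,-1,S); sL=25/58, sR=5/8; mL=25/58, mR=-95/232; mL+mR=5/232 → advance +1; mR−mL=-195/232 → turn -1·90°
n=6: pose=(9,-2,W); sL=200/389, sR=8/13; mL=200/389, mR=-1812/5057; mL+mR=788/5057 → advance +1; mR−mL=-4412/5057 → turn -1·90°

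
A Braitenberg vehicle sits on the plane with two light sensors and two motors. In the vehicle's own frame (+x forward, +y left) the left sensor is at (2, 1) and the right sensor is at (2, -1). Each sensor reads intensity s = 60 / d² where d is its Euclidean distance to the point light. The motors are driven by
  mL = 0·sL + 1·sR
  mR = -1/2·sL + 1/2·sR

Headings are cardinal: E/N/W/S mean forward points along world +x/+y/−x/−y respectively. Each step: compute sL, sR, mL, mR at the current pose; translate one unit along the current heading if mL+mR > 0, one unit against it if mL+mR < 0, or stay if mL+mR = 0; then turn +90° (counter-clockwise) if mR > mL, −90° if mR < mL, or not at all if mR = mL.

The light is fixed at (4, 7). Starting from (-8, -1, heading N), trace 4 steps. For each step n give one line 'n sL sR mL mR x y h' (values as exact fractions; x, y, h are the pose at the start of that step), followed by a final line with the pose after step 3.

0 12/41 60/157 60/157 288/6437 -8 -1 N
1 15/34 15/41 15/41 -105/2788 -8 0 E
2 60/181 4/15 4/15 -88/2715 -7 0 S
3 6/25 30/109 30/109 48/2725 -7 -1 W
final -8 -1 N

n=0: pose=(-8,-1,N); sL=12/41, sR=60/157; mL=60/157, mR=288/6437; mL+mR=2748/6437 → advance +1; mR−mL=-2172/6437 → turn -1·90°
n=1: pose=(-8,0,E); sL=15/34, sR=15/41; mL=15/41, mR=-105/2788; mL+mR=915/2788 → advance +1; mR−mL=-1125/2788 → turn -1·90°
n=2: pose=(-7,0,S); sL=60/181, sR=4/15; mL=4/15, mR=-88/2715; mL+mR=212/905 → advance +1; mR−mL=-812/2715 → turn -1·90°
n=3: pose=(-7,-1,W); sL=6/25, sR=30/109; mL=30/109, mR=48/2725; mL+mR=798/2725 → advance +1; mR−mL=-702/2725 → turn -1·90°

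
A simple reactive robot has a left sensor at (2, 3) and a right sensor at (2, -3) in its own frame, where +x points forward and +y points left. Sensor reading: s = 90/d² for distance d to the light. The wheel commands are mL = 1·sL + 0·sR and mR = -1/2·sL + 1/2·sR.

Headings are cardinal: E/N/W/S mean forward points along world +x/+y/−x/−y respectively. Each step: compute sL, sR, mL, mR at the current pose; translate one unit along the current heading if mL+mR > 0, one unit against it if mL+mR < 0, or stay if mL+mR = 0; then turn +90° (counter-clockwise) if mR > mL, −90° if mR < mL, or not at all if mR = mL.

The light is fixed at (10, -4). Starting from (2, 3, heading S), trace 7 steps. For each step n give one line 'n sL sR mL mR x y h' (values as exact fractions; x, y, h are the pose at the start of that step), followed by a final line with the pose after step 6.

n=0: pose=(2,3,S); sL=9/5, sR=45/73; mL=9/5, mR=-216/365; mL+mR=441/365 → advance +1; mR−mL=-873/365 → turn -1·90°
n=1: pose=(2,2,W); sL=90/109, sR=90/181; mL=90/109, mR=-3240/19729; mL+mR=13050/19729 → advance +1; mR−mL=-19530/19729 → turn -1·90°
n=2: pose=(1,2,N); sL=45/104, sR=9/10; mL=45/104, mR=243/1040; mL+mR=693/1040 → advance +1; mR−mL=-207/1040 → turn -1·90°
n=3: pose=(1,3,E); sL=90/149, sR=18/13; mL=90/149, mR=756/1937; mL+mR=1926/1937 → advance +1; mR−mL=-414/1937 → turn -1·90°
n=4: pose=(2,3,S); sL=9/5, sR=45/73; mL=9/5, mR=-216/365; mL+mR=441/365 → advance +1; mR−mL=-873/365 → turn -1·90°
n=5: pose=(2,2,W); sL=90/109, sR=90/181; mL=90/109, mR=-3240/19729; mL+mR=13050/19729 → advance +1; mR−mL=-19530/19729 → turn -1·90°
n=6: pose=(1,2,N); sL=45/104, sR=9/10; mL=45/104, mR=243/1040; mL+mR=693/1040 → advance +1; mR−mL=-207/1040 → turn -1·90°

0 9/5 45/73 9/5 -216/365 2 3 S
1 90/109 90/181 90/109 -3240/19729 2 2 W
2 45/104 9/10 45/104 243/1040 1 2 N
3 90/149 18/13 90/149 756/1937 1 3 E
4 9/5 45/73 9/5 -216/365 2 3 S
5 90/109 90/181 90/109 -3240/19729 2 2 W
6 45/104 9/10 45/104 243/1040 1 2 N
final 1 3 E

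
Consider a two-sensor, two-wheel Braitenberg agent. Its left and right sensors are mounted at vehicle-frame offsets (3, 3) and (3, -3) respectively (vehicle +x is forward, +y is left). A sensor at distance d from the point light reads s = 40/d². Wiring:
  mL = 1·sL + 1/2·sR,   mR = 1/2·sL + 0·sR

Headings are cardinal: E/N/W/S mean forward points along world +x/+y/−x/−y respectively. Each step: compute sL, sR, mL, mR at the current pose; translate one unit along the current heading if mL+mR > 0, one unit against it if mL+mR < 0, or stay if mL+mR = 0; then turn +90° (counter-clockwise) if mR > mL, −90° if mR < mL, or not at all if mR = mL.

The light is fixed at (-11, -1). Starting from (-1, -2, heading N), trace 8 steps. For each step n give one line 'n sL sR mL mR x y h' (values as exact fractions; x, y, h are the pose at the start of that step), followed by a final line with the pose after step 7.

0 40/53 40/173 7980/9169 20/53 -1 -2 N
1 20/89 20/89 30/89 10/89 -1 -1 E
2 8/41 40/73 1404/2993 4/41 0 -1 S
3 1/2 10/17 27/34 1/4 0 -2 W
4 40/53 40/173 7980/9169 20/53 -1 -2 N
5 20/89 20/89 30/89 10/89 -1 -1 E
6 8/41 40/73 1404/2993 4/41 0 -1 S
7 1/2 10/17 27/34 1/4 0 -2 W
final -1 -2 N

n=0: pose=(-1,-2,N); sL=40/53, sR=40/173; mL=7980/9169, mR=20/53; mL+mR=11440/9169 → advance +1; mR−mL=-4520/9169 → turn -1·90°
n=1: pose=(-1,-1,E); sL=20/89, sR=20/89; mL=30/89, mR=10/89; mL+mR=40/89 → advance +1; mR−mL=-20/89 → turn -1·90°
n=2: pose=(0,-1,S); sL=8/41, sR=40/73; mL=1404/2993, mR=4/41; mL+mR=1696/2993 → advance +1; mR−mL=-1112/2993 → turn -1·90°
n=3: pose=(0,-2,W); sL=1/2, sR=10/17; mL=27/34, mR=1/4; mL+mR=71/68 → advance +1; mR−mL=-37/68 → turn -1·90°
n=4: pose=(-1,-2,N); sL=40/53, sR=40/173; mL=7980/9169, mR=20/53; mL+mR=11440/9169 → advance +1; mR−mL=-4520/9169 → turn -1·90°
n=5: pose=(-1,-1,E); sL=20/89, sR=20/89; mL=30/89, mR=10/89; mL+mR=40/89 → advance +1; mR−mL=-20/89 → turn -1·90°
n=6: pose=(0,-1,S); sL=8/41, sR=40/73; mL=1404/2993, mR=4/41; mL+mR=1696/2993 → advance +1; mR−mL=-1112/2993 → turn -1·90°
n=7: pose=(0,-2,W); sL=1/2, sR=10/17; mL=27/34, mR=1/4; mL+mR=71/68 → advance +1; mR−mL=-37/68 → turn -1·90°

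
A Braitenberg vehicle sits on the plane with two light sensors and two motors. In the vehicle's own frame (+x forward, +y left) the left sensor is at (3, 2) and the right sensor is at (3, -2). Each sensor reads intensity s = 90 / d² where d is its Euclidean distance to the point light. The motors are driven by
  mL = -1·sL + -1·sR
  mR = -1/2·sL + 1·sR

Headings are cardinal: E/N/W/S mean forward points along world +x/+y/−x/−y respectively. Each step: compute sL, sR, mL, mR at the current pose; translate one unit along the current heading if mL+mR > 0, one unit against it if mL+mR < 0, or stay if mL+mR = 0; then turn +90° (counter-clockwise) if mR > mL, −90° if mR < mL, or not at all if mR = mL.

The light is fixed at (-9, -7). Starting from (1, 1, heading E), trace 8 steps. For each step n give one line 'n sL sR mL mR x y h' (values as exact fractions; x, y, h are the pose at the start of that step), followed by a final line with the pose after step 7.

n=0: pose=(1,1,E); sL=90/269, sR=18/41; mL=-8532/11029, mR=2997/11029; mL+mR=-135/269 → advance -1; mR−mL=11529/11029 → turn +1·90°
n=1: pose=(0,1,N); sL=9/17, sR=45/121; mL=-1854/2057, mR=441/4114; mL+mR=-27/34 → advance -1; mR−mL=4149/4114 → turn +1·90°
n=2: pose=(0,0,W); sL=90/61, sR=10/13; mL=-1780/793, mR=25/793; mL+mR=-135/61 → advance -1; mR−mL=1805/793 → turn +1·90°
n=3: pose=(1,0,S); sL=9/16, sR=9/8; mL=-27/16, mR=27/32; mL+mR=-27/32 → advance -1; mR−mL=81/32 → turn +1·90°
n=4: pose=(1,1,E); sL=90/269, sR=18/41; mL=-8532/11029, mR=2997/11029; mL+mR=-135/269 → advance -1; mR−mL=11529/11029 → turn +1·90°
n=5: pose=(0,1,N); sL=9/17, sR=45/121; mL=-1854/2057, mR=441/4114; mL+mR=-27/34 → advance -1; mR−mL=4149/4114 → turn +1·90°
n=6: pose=(0,0,W); sL=90/61, sR=10/13; mL=-1780/793, mR=25/793; mL+mR=-135/61 → advance -1; mR−mL=1805/793 → turn +1·90°
n=7: pose=(1,0,S); sL=9/16, sR=9/8; mL=-27/16, mR=27/32; mL+mR=-27/32 → advance -1; mR−mL=81/32 → turn +1·90°

0 90/269 18/41 -8532/11029 2997/11029 1 1 E
1 9/17 45/121 -1854/2057 441/4114 0 1 N
2 90/61 10/13 -1780/793 25/793 0 0 W
3 9/16 9/8 -27/16 27/32 1 0 S
4 90/269 18/41 -8532/11029 2997/11029 1 1 E
5 9/17 45/121 -1854/2057 441/4114 0 1 N
6 90/61 10/13 -1780/793 25/793 0 0 W
7 9/16 9/8 -27/16 27/32 1 0 S
final 1 1 E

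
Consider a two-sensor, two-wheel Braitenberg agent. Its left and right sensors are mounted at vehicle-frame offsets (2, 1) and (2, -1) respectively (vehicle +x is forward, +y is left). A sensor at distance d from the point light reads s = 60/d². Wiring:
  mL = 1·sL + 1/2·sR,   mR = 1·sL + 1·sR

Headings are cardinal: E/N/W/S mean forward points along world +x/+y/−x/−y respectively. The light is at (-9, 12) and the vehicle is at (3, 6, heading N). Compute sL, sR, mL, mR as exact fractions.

left sensor world pos  = (2, 8); dL² = 137
right sensor world pos = (4, 8); dR² = 185
sL = 60/137 = 60/137
sR = 60/185 = 12/37
mL = 1·sL + 1/2·sR = 3042/5069
mR = 1·sL + 1·sR = 3864/5069

60/137 12/37 3042/5069 3864/5069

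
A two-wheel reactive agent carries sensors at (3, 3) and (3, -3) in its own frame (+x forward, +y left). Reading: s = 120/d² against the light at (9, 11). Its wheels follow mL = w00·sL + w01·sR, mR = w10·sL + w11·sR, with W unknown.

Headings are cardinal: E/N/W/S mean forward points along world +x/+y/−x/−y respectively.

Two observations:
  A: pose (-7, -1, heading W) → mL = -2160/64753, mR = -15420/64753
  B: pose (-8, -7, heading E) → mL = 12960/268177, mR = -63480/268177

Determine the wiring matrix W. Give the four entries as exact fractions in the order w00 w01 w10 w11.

obs A: pose=(-7,-1,W) → sL=60/293, sR=60/221, mL=-2160/64753, mR=-15420/64753
obs B: pose=(-8,-7,E) → sL=120/421, sR=120/637, mL=12960/268177, mR=-63480/268177
sensor matrix S = [[60/293, 60/221], [120/421, 120/637]]; det S = -51840000/1335789637
solve [mL_A; mL_B] = S·[w00; w01] and [mR_A; mR_B] = S·[w10; w11]:
  w00 = 1/2, w01 = -1/2, w10 = -1/2, w11 = -1/2

1/2 -1/2 -1/2 -1/2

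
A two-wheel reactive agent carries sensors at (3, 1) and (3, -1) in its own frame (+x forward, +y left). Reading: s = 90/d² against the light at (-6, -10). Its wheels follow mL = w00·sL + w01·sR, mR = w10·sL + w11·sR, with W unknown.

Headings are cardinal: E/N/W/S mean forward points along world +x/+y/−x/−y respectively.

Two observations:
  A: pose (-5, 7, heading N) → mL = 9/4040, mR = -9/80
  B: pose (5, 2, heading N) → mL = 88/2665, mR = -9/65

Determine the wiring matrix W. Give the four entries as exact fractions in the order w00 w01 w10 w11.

obs A: pose=(-5,7,N) → sL=9/40, sR=45/202, mL=9/4040, mR=-9/80
obs B: pose=(5,2,N) → sL=18/65, sR=10/41, mL=88/2665, mR=-9/65
sensor matrix S = [[9/40, 45/202], [18/65, 10/41]]; det S = -1467/215332
solve [mL_A; mL_B] = S·[w00; w01] and [mR_A; mR_B] = S·[w10; w11]:
  w00 = 1, w01 = -1, w10 = -1/2, w11 = 0

1 -1 -1/2 0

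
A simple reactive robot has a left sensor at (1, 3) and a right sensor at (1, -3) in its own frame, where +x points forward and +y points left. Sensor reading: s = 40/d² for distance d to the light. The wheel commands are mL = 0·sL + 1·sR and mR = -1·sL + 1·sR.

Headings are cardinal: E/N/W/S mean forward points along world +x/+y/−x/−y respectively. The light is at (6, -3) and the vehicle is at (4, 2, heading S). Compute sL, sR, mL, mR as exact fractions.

left sensor world pos  = (7, 1); dL² = 17
right sensor world pos = (1, 1); dR² = 41
sL = 40/17 = 40/17
sR = 40/41 = 40/41
mL = 0·sL + 1·sR = 40/41
mR = -1·sL + 1·sR = -960/697

40/17 40/41 40/41 -960/697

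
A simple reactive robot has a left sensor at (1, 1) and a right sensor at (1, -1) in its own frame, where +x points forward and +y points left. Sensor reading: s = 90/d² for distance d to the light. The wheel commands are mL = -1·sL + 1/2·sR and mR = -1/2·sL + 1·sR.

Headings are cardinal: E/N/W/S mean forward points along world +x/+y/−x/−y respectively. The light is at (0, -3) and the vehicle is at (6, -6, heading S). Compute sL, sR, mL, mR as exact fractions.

18/13 90/41 -153/533 801/533

left sensor world pos  = (7, -7); dL² = 65
right sensor world pos = (5, -7); dR² = 41
sL = 90/65 = 18/13
sR = 90/41 = 90/41
mL = -1·sL + 1/2·sR = -153/533
mR = -1/2·sL + 1·sR = 801/533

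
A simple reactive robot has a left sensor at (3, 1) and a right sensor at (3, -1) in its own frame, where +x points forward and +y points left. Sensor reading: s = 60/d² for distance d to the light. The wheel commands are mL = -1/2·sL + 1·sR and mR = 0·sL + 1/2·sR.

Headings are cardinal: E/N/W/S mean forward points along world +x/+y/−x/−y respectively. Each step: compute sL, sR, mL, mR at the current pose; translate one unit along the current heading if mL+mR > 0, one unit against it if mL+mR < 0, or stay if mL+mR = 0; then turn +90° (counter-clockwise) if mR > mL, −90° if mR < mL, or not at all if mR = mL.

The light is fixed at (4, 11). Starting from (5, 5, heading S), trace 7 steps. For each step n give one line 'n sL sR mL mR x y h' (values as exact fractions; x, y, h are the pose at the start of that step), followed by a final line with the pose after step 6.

n=0: pose=(5,5,S); sL=12/17, sR=20/27; mL=178/459, mR=10/27; mL+mR=116/153 → advance +1; mR−mL=-8/459 → turn -1·90°
n=1: pose=(5,4,W); sL=15/17, sR=3/2; mL=18/17, mR=3/4; mL+mR=123/68 → advance +1; mR−mL=-21/68 → turn -1·90°
n=2: pose=(4,4,N); sL=60/17, sR=60/17; mL=30/17, mR=30/17; mL+mR=60/17 → advance +1; mR−mL=0 → turn +0·90°
n=3: pose=(4,5,N); sL=6, sR=6; mL=3, mR=3; mL+mR=6 → advance +1; mR−mL=0 → turn +0·90°
n=4: pose=(4,6,N); sL=12, sR=12; mL=6, mR=6; mL+mR=12 → advance +1; mR−mL=0 → turn +0·90°
n=5: pose=(4,7,N); sL=30, sR=30; mL=15, mR=15; mL+mR=30 → advance +1; mR−mL=0 → turn +0·90°
n=6: pose=(4,8,N); sL=60, sR=60; mL=30, mR=30; mL+mR=60 → advance +1; mR−mL=0 → turn +0·90°

0 12/17 20/27 178/459 10/27 5 5 S
1 15/17 3/2 18/17 3/4 5 4 W
2 60/17 60/17 30/17 30/17 4 4 N
3 6 6 3 3 4 5 N
4 12 12 6 6 4 6 N
5 30 30 15 15 4 7 N
6 60 60 30 30 4 8 N
final 4 9 N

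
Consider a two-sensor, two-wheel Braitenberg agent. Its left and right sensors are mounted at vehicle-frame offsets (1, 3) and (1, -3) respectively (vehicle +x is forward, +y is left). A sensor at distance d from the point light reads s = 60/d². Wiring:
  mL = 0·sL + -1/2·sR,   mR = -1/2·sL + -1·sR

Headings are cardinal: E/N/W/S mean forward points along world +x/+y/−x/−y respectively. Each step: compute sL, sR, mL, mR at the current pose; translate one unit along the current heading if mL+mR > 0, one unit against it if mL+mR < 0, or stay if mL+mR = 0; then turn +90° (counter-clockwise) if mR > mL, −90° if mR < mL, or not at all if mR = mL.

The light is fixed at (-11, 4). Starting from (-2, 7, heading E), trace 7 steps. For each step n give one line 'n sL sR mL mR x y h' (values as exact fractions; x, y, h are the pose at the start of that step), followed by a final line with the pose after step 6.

0 15/34 3/5 -3/10 -279/340 -2 7 E
1 12/25 60/29 -30/29 -1674/725 -3 7 S
2 6/5 30/49 -15/49 -297/245 -3 8 W
3 60/61 60/169 -30/169 -8730/10309 -2 8 N
4 15/34 3/5 -3/10 -279/340 -2 7 E
5 12/25 60/29 -30/29 -1674/725 -3 7 S
6 6/5 30/49 -15/49 -297/245 -3 8 W
final -2 8 N

n=0: pose=(-2,7,E); sL=15/34, sR=3/5; mL=-3/10, mR=-279/340; mL+mR=-381/340 → advance -1; mR−mL=-177/340 → turn -1·90°
n=1: pose=(-3,7,S); sL=12/25, sR=60/29; mL=-30/29, mR=-1674/725; mL+mR=-2424/725 → advance -1; mR−mL=-924/725 → turn -1·90°
n=2: pose=(-3,8,W); sL=6/5, sR=30/49; mL=-15/49, mR=-297/245; mL+mR=-372/245 → advance -1; mR−mL=-222/245 → turn -1·90°
n=3: pose=(-2,8,N); sL=60/61, sR=60/169; mL=-30/169, mR=-8730/10309; mL+mR=-10560/10309 → advance -1; mR−mL=-6900/10309 → turn -1·90°
n=4: pose=(-2,7,E); sL=15/34, sR=3/5; mL=-3/10, mR=-279/340; mL+mR=-381/340 → advance -1; mR−mL=-177/340 → turn -1·90°
n=5: pose=(-3,7,S); sL=12/25, sR=60/29; mL=-30/29, mR=-1674/725; mL+mR=-2424/725 → advance -1; mR−mL=-924/725 → turn -1·90°
n=6: pose=(-3,8,W); sL=6/5, sR=30/49; mL=-15/49, mR=-297/245; mL+mR=-372/245 → advance -1; mR−mL=-222/245 → turn -1·90°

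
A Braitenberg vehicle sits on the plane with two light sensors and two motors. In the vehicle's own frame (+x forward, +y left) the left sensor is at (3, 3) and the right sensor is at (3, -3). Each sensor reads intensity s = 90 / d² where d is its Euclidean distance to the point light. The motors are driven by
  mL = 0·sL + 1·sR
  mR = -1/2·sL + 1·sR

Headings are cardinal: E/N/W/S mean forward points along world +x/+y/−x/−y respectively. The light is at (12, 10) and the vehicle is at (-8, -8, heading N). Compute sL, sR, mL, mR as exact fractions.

left sensor world pos  = (-11, -5); dL² = 754
right sensor world pos = (-5, -5); dR² = 514
sL = 90/754 = 45/377
sR = 90/514 = 45/257
mL = 0·sL + 1·sR = 45/257
mR = -1/2·sL + 1·sR = 22365/193778

45/377 45/257 45/257 22365/193778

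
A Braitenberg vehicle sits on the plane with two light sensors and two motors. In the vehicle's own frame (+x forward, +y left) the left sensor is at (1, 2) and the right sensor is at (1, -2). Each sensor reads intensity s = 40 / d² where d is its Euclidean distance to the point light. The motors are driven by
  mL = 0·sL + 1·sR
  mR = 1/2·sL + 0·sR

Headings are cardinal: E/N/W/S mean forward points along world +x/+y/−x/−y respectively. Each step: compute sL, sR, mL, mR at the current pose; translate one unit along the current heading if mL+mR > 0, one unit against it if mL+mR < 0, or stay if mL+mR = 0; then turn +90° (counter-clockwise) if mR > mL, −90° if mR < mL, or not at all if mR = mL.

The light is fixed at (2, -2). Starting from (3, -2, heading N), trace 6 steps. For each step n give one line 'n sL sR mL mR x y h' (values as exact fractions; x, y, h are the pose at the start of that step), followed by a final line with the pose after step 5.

0 20 4 4 10 3 -2 N
1 40 40/9 40/9 20 3 -1 W
2 10 10 10 5 2 -1 S
3 8 8 8 4 2 -2 W
4 4 20 20 2 1 -2 N
5 40/9 40 40 20/9 1 -1 E
final 2 -1 S

n=0: pose=(3,-2,N); sL=20, sR=4; mL=4, mR=10; mL+mR=14 → advance +1; mR−mL=6 → turn +1·90°
n=1: pose=(3,-1,W); sL=40, sR=40/9; mL=40/9, mR=20; mL+mR=220/9 → advance +1; mR−mL=140/9 → turn +1·90°
n=2: pose=(2,-1,S); sL=10, sR=10; mL=10, mR=5; mL+mR=15 → advance +1; mR−mL=-5 → turn -1·90°
n=3: pose=(2,-2,W); sL=8, sR=8; mL=8, mR=4; mL+mR=12 → advance +1; mR−mL=-4 → turn -1·90°
n=4: pose=(1,-2,N); sL=4, sR=20; mL=20, mR=2; mL+mR=22 → advance +1; mR−mL=-18 → turn -1·90°
n=5: pose=(1,-1,E); sL=40/9, sR=40; mL=40, mR=20/9; mL+mR=380/9 → advance +1; mR−mL=-340/9 → turn -1·90°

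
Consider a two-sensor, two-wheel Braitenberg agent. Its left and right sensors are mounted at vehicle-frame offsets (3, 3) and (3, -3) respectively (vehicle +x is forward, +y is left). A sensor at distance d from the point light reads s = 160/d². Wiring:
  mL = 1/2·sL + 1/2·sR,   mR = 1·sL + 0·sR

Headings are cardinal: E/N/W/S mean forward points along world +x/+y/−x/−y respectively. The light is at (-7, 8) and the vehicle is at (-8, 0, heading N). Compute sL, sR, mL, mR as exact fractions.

160/41 160/29 5600/1189 160/41

left sensor world pos  = (-11, 3); dL² = 41
right sensor world pos = (-5, 3); dR² = 29
sL = 160/41 = 160/41
sR = 160/29 = 160/29
mL = 1/2·sL + 1/2·sR = 5600/1189
mR = 1·sL + 0·sR = 160/41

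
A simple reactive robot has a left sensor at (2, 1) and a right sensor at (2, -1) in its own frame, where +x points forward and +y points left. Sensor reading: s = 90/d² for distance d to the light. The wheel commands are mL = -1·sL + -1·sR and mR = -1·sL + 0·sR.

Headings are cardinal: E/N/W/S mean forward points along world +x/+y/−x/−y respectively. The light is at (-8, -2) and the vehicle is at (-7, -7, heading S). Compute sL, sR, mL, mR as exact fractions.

left sensor world pos  = (-6, -9); dL² = 53
right sensor world pos = (-8, -9); dR² = 49
sL = 90/53 = 90/53
sR = 90/49 = 90/49
mL = -1·sL + -1·sR = -9180/2597
mR = -1·sL + 0·sR = -90/53

90/53 90/49 -9180/2597 -90/53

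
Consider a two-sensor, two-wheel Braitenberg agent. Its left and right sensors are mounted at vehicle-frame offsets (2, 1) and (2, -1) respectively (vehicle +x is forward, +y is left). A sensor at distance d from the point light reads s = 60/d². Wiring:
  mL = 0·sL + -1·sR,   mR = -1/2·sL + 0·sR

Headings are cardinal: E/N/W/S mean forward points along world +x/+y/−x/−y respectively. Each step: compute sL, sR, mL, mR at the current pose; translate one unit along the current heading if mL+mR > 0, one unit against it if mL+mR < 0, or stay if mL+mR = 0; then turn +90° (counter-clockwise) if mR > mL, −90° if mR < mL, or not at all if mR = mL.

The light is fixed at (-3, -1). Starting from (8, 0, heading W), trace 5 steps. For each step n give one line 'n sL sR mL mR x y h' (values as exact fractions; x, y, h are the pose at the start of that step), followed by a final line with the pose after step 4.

0 20/27 12/17 -12/17 -10/27 8 0 W
1 6/17 30/61 -30/61 -3/17 9 0 S
2 12/41 60/197 -60/197 -6/41 9 1 E
3 15/29 3/8 -3/8 -15/58 8 1 N
4 20/27 12/17 -12/17 -10/27 8 0 W
final 9 0 S

n=0: pose=(8,0,W); sL=20/27, sR=12/17; mL=-12/17, mR=-10/27; mL+mR=-494/459 → advance -1; mR−mL=154/459 → turn +1·90°
n=1: pose=(9,0,S); sL=6/17, sR=30/61; mL=-30/61, mR=-3/17; mL+mR=-693/1037 → advance -1; mR−mL=327/1037 → turn +1·90°
n=2: pose=(9,1,E); sL=12/41, sR=60/197; mL=-60/197, mR=-6/41; mL+mR=-3642/8077 → advance -1; mR−mL=1278/8077 → turn +1·90°
n=3: pose=(8,1,N); sL=15/29, sR=3/8; mL=-3/8, mR=-15/58; mL+mR=-147/232 → advance -1; mR−mL=27/232 → turn +1·90°
n=4: pose=(8,0,W); sL=20/27, sR=12/17; mL=-12/17, mR=-10/27; mL+mR=-494/459 → advance -1; mR−mL=154/459 → turn +1·90°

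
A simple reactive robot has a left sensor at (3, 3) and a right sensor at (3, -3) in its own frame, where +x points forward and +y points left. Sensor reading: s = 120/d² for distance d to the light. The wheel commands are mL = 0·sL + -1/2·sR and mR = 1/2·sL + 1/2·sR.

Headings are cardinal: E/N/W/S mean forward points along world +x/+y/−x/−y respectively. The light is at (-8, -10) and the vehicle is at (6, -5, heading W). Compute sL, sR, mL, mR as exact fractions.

left sensor world pos  = (3, -8); dL² = 125
right sensor world pos = (3, -2); dR² = 185
sL = 120/125 = 24/25
sR = 120/185 = 24/37
mL = 0·sL + -1/2·sR = -12/37
mR = 1/2·sL + 1/2·sR = 744/925

24/25 24/37 -12/37 744/925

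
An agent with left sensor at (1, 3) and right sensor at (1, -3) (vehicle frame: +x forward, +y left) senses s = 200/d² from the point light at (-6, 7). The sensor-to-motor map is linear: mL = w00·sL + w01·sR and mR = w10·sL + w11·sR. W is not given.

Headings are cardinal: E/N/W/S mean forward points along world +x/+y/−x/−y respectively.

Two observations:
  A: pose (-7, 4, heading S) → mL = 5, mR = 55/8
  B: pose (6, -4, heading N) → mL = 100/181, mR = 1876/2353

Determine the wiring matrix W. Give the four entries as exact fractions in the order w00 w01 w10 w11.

obs A: pose=(-7,4,S) → sL=10, sR=25/4, mL=5, mR=55/8
obs B: pose=(6,-4,N) → sL=200/181, sR=8/13, mL=100/181, mR=1876/2353
sensor matrix S = [[10, 25/4], [200/181, 8/13]]; det S = -1770/2353
solve [mL_A; mL_B] = S·[w00; w01] and [mR_A; mR_B] = S·[w10; w11]:
  w00 = 1/2, w01 = 0, w10 = 1, w11 = -1/2

1/2 0 1 -1/2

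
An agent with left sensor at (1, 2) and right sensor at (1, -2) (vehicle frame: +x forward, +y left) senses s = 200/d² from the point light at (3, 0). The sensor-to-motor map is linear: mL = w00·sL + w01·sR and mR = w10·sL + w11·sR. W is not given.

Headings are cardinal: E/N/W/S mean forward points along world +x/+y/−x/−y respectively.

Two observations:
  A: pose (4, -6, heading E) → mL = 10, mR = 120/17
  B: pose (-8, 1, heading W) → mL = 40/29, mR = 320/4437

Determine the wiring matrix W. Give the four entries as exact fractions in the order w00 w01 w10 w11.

1 0 1 -1

obs A: pose=(4,-6,E) → sL=10, sR=50/17, mL=10, mR=120/17
obs B: pose=(-8,1,W) → sL=40/29, sR=200/153, mL=40/29, mR=320/4437
sensor matrix S = [[10, 50/17], [40/29, 200/153]]; det S = 40000/4437
solve [mL_A; mL_B] = S·[w00; w01] and [mR_A; mR_B] = S·[w10; w11]:
  w00 = 1, w01 = 0, w10 = 1, w11 = -1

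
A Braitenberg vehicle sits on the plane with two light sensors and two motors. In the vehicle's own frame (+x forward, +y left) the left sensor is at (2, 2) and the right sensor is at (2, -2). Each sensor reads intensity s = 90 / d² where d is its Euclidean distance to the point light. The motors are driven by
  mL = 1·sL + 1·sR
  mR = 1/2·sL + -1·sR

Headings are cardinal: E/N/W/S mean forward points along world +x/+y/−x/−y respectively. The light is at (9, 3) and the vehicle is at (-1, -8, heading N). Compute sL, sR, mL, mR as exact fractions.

2/5 18/29 148/145 -61/145

left sensor world pos  = (-3, -6); dL² = 225
right sensor world pos = (1, -6); dR² = 145
sL = 90/225 = 2/5
sR = 90/145 = 18/29
mL = 1·sL + 1·sR = 148/145
mR = 1/2·sL + -1·sR = -61/145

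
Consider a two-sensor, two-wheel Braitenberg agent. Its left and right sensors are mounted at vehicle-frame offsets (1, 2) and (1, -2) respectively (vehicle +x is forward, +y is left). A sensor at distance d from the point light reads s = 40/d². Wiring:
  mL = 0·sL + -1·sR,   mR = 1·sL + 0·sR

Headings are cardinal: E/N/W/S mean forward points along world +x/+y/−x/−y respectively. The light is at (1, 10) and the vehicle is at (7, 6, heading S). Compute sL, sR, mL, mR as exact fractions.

40/89 40/41 -40/41 40/89

left sensor world pos  = (9, 5); dL² = 89
right sensor world pos = (5, 5); dR² = 41
sL = 40/89 = 40/89
sR = 40/41 = 40/41
mL = 0·sL + -1·sR = -40/41
mR = 1·sL + 0·sR = 40/89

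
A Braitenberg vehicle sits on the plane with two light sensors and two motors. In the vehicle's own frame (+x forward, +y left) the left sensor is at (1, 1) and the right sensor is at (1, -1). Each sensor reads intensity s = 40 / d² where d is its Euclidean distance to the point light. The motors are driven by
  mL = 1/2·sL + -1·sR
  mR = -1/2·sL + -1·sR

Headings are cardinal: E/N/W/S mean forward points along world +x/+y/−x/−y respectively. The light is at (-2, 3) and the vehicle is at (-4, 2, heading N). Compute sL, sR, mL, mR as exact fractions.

left sensor world pos  = (-5, 3); dL² = 9
right sensor world pos = (-3, 3); dR² = 1
sL = 40/9 = 40/9
sR = 40/1 = 40
mL = 1/2·sL + -1·sR = -340/9
mR = -1/2·sL + -1·sR = -380/9

40/9 40 -340/9 -380/9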